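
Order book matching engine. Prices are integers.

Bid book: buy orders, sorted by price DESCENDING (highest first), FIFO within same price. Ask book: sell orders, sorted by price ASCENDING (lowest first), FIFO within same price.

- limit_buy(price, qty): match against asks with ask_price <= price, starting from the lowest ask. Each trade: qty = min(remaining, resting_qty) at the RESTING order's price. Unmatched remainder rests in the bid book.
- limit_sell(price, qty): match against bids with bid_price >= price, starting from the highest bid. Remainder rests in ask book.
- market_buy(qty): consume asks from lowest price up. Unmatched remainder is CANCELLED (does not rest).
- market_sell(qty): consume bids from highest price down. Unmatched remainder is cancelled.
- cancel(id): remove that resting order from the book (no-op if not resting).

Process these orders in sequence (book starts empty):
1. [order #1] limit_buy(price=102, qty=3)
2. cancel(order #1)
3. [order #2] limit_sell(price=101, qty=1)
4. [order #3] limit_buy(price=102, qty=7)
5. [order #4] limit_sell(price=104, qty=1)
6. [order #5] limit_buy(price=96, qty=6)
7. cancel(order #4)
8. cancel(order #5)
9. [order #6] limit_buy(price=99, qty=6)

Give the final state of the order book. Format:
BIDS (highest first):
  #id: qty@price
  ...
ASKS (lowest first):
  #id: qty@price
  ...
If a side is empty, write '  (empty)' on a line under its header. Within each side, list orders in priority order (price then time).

After op 1 [order #1] limit_buy(price=102, qty=3): fills=none; bids=[#1:3@102] asks=[-]
After op 2 cancel(order #1): fills=none; bids=[-] asks=[-]
After op 3 [order #2] limit_sell(price=101, qty=1): fills=none; bids=[-] asks=[#2:1@101]
After op 4 [order #3] limit_buy(price=102, qty=7): fills=#3x#2:1@101; bids=[#3:6@102] asks=[-]
After op 5 [order #4] limit_sell(price=104, qty=1): fills=none; bids=[#3:6@102] asks=[#4:1@104]
After op 6 [order #5] limit_buy(price=96, qty=6): fills=none; bids=[#3:6@102 #5:6@96] asks=[#4:1@104]
After op 7 cancel(order #4): fills=none; bids=[#3:6@102 #5:6@96] asks=[-]
After op 8 cancel(order #5): fills=none; bids=[#3:6@102] asks=[-]
After op 9 [order #6] limit_buy(price=99, qty=6): fills=none; bids=[#3:6@102 #6:6@99] asks=[-]

Answer: BIDS (highest first):
  #3: 6@102
  #6: 6@99
ASKS (lowest first):
  (empty)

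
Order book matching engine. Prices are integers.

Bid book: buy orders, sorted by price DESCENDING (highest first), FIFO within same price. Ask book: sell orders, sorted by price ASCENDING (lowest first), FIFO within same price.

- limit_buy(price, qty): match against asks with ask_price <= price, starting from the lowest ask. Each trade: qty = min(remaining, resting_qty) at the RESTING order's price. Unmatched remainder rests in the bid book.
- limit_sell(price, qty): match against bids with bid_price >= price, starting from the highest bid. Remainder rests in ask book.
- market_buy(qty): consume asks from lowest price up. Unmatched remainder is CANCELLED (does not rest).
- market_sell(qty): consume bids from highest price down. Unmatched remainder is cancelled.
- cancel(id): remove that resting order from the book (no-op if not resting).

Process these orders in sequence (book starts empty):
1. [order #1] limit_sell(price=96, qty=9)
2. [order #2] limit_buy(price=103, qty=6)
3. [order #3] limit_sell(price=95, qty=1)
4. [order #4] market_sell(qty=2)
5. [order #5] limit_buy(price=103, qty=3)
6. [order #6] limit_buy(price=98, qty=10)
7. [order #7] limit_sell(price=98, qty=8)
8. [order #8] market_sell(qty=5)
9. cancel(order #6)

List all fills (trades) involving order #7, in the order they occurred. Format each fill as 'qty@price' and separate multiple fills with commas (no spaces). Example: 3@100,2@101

Answer: 8@98

Derivation:
After op 1 [order #1] limit_sell(price=96, qty=9): fills=none; bids=[-] asks=[#1:9@96]
After op 2 [order #2] limit_buy(price=103, qty=6): fills=#2x#1:6@96; bids=[-] asks=[#1:3@96]
After op 3 [order #3] limit_sell(price=95, qty=1): fills=none; bids=[-] asks=[#3:1@95 #1:3@96]
After op 4 [order #4] market_sell(qty=2): fills=none; bids=[-] asks=[#3:1@95 #1:3@96]
After op 5 [order #5] limit_buy(price=103, qty=3): fills=#5x#3:1@95 #5x#1:2@96; bids=[-] asks=[#1:1@96]
After op 6 [order #6] limit_buy(price=98, qty=10): fills=#6x#1:1@96; bids=[#6:9@98] asks=[-]
After op 7 [order #7] limit_sell(price=98, qty=8): fills=#6x#7:8@98; bids=[#6:1@98] asks=[-]
After op 8 [order #8] market_sell(qty=5): fills=#6x#8:1@98; bids=[-] asks=[-]
After op 9 cancel(order #6): fills=none; bids=[-] asks=[-]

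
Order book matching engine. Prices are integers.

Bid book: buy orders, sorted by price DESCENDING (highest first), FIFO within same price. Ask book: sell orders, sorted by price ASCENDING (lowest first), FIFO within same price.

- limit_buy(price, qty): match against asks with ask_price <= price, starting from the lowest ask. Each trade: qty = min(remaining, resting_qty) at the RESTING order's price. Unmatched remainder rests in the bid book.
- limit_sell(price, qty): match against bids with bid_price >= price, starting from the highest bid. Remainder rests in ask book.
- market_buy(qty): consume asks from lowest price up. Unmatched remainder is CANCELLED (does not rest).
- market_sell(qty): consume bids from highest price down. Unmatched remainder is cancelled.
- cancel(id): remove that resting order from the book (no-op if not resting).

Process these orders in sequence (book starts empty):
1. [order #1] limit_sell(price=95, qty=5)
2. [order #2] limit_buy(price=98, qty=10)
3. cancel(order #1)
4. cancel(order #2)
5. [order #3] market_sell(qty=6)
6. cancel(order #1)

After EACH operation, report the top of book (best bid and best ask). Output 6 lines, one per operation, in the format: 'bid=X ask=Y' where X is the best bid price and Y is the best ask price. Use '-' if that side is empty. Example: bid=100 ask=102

After op 1 [order #1] limit_sell(price=95, qty=5): fills=none; bids=[-] asks=[#1:5@95]
After op 2 [order #2] limit_buy(price=98, qty=10): fills=#2x#1:5@95; bids=[#2:5@98] asks=[-]
After op 3 cancel(order #1): fills=none; bids=[#2:5@98] asks=[-]
After op 4 cancel(order #2): fills=none; bids=[-] asks=[-]
After op 5 [order #3] market_sell(qty=6): fills=none; bids=[-] asks=[-]
After op 6 cancel(order #1): fills=none; bids=[-] asks=[-]

Answer: bid=- ask=95
bid=98 ask=-
bid=98 ask=-
bid=- ask=-
bid=- ask=-
bid=- ask=-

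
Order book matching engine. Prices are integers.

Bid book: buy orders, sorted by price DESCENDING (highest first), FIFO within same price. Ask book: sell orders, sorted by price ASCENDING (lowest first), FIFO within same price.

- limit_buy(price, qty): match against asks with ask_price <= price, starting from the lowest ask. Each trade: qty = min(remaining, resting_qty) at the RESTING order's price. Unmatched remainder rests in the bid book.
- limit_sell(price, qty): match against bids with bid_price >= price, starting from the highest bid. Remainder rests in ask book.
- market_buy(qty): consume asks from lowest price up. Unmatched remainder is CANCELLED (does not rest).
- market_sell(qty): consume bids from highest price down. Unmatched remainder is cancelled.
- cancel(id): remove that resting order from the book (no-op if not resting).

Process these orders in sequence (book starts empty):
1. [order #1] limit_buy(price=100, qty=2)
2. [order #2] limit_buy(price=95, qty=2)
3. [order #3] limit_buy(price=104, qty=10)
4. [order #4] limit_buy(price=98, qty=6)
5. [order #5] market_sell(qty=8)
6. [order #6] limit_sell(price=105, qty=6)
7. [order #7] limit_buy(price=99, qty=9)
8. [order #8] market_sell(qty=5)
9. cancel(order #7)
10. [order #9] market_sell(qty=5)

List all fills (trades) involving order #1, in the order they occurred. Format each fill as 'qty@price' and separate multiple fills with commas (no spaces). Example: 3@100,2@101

After op 1 [order #1] limit_buy(price=100, qty=2): fills=none; bids=[#1:2@100] asks=[-]
After op 2 [order #2] limit_buy(price=95, qty=2): fills=none; bids=[#1:2@100 #2:2@95] asks=[-]
After op 3 [order #3] limit_buy(price=104, qty=10): fills=none; bids=[#3:10@104 #1:2@100 #2:2@95] asks=[-]
After op 4 [order #4] limit_buy(price=98, qty=6): fills=none; bids=[#3:10@104 #1:2@100 #4:6@98 #2:2@95] asks=[-]
After op 5 [order #5] market_sell(qty=8): fills=#3x#5:8@104; bids=[#3:2@104 #1:2@100 #4:6@98 #2:2@95] asks=[-]
After op 6 [order #6] limit_sell(price=105, qty=6): fills=none; bids=[#3:2@104 #1:2@100 #4:6@98 #2:2@95] asks=[#6:6@105]
After op 7 [order #7] limit_buy(price=99, qty=9): fills=none; bids=[#3:2@104 #1:2@100 #7:9@99 #4:6@98 #2:2@95] asks=[#6:6@105]
After op 8 [order #8] market_sell(qty=5): fills=#3x#8:2@104 #1x#8:2@100 #7x#8:1@99; bids=[#7:8@99 #4:6@98 #2:2@95] asks=[#6:6@105]
After op 9 cancel(order #7): fills=none; bids=[#4:6@98 #2:2@95] asks=[#6:6@105]
After op 10 [order #9] market_sell(qty=5): fills=#4x#9:5@98; bids=[#4:1@98 #2:2@95] asks=[#6:6@105]

Answer: 2@100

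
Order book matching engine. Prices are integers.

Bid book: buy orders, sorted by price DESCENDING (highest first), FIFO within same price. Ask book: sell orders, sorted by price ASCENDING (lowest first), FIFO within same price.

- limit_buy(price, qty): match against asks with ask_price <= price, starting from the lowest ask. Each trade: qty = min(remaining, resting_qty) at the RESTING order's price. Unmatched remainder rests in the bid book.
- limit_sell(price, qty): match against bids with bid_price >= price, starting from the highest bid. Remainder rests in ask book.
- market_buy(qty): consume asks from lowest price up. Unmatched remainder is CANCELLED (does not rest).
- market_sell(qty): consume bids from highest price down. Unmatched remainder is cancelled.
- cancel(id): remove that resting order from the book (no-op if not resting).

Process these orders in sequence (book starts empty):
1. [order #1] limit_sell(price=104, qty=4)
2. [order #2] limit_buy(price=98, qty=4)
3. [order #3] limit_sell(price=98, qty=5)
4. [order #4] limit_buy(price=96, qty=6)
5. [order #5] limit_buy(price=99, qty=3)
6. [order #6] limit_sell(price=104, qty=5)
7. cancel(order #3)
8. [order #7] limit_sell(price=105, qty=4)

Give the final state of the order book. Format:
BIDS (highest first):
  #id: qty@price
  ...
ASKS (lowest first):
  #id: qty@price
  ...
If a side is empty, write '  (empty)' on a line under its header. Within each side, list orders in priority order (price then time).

Answer: BIDS (highest first):
  #5: 2@99
  #4: 6@96
ASKS (lowest first):
  #1: 4@104
  #6: 5@104
  #7: 4@105

Derivation:
After op 1 [order #1] limit_sell(price=104, qty=4): fills=none; bids=[-] asks=[#1:4@104]
After op 2 [order #2] limit_buy(price=98, qty=4): fills=none; bids=[#2:4@98] asks=[#1:4@104]
After op 3 [order #3] limit_sell(price=98, qty=5): fills=#2x#3:4@98; bids=[-] asks=[#3:1@98 #1:4@104]
After op 4 [order #4] limit_buy(price=96, qty=6): fills=none; bids=[#4:6@96] asks=[#3:1@98 #1:4@104]
After op 5 [order #5] limit_buy(price=99, qty=3): fills=#5x#3:1@98; bids=[#5:2@99 #4:6@96] asks=[#1:4@104]
After op 6 [order #6] limit_sell(price=104, qty=5): fills=none; bids=[#5:2@99 #4:6@96] asks=[#1:4@104 #6:5@104]
After op 7 cancel(order #3): fills=none; bids=[#5:2@99 #4:6@96] asks=[#1:4@104 #6:5@104]
After op 8 [order #7] limit_sell(price=105, qty=4): fills=none; bids=[#5:2@99 #4:6@96] asks=[#1:4@104 #6:5@104 #7:4@105]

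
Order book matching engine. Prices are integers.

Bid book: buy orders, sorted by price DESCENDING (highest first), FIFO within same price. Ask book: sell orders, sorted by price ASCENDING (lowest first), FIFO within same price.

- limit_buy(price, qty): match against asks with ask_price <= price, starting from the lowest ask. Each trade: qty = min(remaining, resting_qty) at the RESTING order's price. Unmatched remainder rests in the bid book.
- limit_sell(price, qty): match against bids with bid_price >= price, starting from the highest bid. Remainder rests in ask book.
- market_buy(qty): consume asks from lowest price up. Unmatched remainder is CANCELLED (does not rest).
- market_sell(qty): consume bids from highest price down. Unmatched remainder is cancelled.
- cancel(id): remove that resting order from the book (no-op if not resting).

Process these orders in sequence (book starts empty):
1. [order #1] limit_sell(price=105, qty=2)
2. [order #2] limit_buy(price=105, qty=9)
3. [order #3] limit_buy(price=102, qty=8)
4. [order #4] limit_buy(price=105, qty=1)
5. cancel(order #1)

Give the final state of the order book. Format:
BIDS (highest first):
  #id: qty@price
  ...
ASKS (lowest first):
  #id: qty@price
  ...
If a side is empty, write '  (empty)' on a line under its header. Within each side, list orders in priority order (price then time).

Answer: BIDS (highest first):
  #2: 7@105
  #4: 1@105
  #3: 8@102
ASKS (lowest first):
  (empty)

Derivation:
After op 1 [order #1] limit_sell(price=105, qty=2): fills=none; bids=[-] asks=[#1:2@105]
After op 2 [order #2] limit_buy(price=105, qty=9): fills=#2x#1:2@105; bids=[#2:7@105] asks=[-]
After op 3 [order #3] limit_buy(price=102, qty=8): fills=none; bids=[#2:7@105 #3:8@102] asks=[-]
After op 4 [order #4] limit_buy(price=105, qty=1): fills=none; bids=[#2:7@105 #4:1@105 #3:8@102] asks=[-]
After op 5 cancel(order #1): fills=none; bids=[#2:7@105 #4:1@105 #3:8@102] asks=[-]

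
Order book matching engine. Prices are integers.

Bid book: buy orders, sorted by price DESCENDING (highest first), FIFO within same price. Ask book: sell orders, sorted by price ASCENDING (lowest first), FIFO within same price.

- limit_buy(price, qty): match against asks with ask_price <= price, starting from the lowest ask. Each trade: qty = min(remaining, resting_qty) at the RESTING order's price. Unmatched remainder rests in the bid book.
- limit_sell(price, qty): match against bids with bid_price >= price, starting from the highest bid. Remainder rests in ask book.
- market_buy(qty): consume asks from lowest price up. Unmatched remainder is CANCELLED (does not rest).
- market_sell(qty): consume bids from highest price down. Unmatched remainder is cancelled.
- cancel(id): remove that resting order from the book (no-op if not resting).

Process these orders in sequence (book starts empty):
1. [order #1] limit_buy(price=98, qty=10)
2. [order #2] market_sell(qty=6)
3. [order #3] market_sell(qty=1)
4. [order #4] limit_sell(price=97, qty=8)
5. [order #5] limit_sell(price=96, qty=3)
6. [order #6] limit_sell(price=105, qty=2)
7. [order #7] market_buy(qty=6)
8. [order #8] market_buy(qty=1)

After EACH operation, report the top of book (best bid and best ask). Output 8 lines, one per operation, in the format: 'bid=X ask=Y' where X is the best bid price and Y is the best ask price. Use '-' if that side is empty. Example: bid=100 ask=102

After op 1 [order #1] limit_buy(price=98, qty=10): fills=none; bids=[#1:10@98] asks=[-]
After op 2 [order #2] market_sell(qty=6): fills=#1x#2:6@98; bids=[#1:4@98] asks=[-]
After op 3 [order #3] market_sell(qty=1): fills=#1x#3:1@98; bids=[#1:3@98] asks=[-]
After op 4 [order #4] limit_sell(price=97, qty=8): fills=#1x#4:3@98; bids=[-] asks=[#4:5@97]
After op 5 [order #5] limit_sell(price=96, qty=3): fills=none; bids=[-] asks=[#5:3@96 #4:5@97]
After op 6 [order #6] limit_sell(price=105, qty=2): fills=none; bids=[-] asks=[#5:3@96 #4:5@97 #6:2@105]
After op 7 [order #7] market_buy(qty=6): fills=#7x#5:3@96 #7x#4:3@97; bids=[-] asks=[#4:2@97 #6:2@105]
After op 8 [order #8] market_buy(qty=1): fills=#8x#4:1@97; bids=[-] asks=[#4:1@97 #6:2@105]

Answer: bid=98 ask=-
bid=98 ask=-
bid=98 ask=-
bid=- ask=97
bid=- ask=96
bid=- ask=96
bid=- ask=97
bid=- ask=97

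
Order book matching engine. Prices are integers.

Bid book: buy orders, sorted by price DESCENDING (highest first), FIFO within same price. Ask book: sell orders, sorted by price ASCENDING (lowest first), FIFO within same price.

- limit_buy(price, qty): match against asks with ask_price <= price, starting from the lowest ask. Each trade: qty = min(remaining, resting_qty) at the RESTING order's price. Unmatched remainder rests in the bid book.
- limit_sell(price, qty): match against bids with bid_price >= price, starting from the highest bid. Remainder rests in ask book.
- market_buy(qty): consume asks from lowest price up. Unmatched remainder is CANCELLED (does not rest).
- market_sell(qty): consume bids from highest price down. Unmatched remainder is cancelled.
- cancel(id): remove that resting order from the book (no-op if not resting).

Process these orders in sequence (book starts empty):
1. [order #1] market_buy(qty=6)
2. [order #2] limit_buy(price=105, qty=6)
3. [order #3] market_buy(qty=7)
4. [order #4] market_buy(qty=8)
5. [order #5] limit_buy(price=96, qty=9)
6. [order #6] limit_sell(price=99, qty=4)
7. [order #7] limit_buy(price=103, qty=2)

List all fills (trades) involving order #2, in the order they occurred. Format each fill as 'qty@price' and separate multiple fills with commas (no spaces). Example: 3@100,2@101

Answer: 4@105

Derivation:
After op 1 [order #1] market_buy(qty=6): fills=none; bids=[-] asks=[-]
After op 2 [order #2] limit_buy(price=105, qty=6): fills=none; bids=[#2:6@105] asks=[-]
After op 3 [order #3] market_buy(qty=7): fills=none; bids=[#2:6@105] asks=[-]
After op 4 [order #4] market_buy(qty=8): fills=none; bids=[#2:6@105] asks=[-]
After op 5 [order #5] limit_buy(price=96, qty=9): fills=none; bids=[#2:6@105 #5:9@96] asks=[-]
After op 6 [order #6] limit_sell(price=99, qty=4): fills=#2x#6:4@105; bids=[#2:2@105 #5:9@96] asks=[-]
After op 7 [order #7] limit_buy(price=103, qty=2): fills=none; bids=[#2:2@105 #7:2@103 #5:9@96] asks=[-]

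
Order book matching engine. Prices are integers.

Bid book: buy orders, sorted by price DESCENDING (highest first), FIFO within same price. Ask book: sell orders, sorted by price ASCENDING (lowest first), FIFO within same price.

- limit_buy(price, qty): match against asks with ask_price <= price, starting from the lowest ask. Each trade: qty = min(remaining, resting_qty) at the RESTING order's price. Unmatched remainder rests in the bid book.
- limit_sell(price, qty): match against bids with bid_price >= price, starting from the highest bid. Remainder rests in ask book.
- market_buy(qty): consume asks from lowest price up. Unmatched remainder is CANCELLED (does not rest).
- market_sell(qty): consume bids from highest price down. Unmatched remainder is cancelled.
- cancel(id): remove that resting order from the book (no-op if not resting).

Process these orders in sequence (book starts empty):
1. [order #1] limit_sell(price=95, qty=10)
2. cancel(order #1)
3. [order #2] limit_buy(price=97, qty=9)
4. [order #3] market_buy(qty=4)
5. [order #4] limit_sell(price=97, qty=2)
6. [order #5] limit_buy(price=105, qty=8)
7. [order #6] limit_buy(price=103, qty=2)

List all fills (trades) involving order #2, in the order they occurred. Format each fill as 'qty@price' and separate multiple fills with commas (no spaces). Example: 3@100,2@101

After op 1 [order #1] limit_sell(price=95, qty=10): fills=none; bids=[-] asks=[#1:10@95]
After op 2 cancel(order #1): fills=none; bids=[-] asks=[-]
After op 3 [order #2] limit_buy(price=97, qty=9): fills=none; bids=[#2:9@97] asks=[-]
After op 4 [order #3] market_buy(qty=4): fills=none; bids=[#2:9@97] asks=[-]
After op 5 [order #4] limit_sell(price=97, qty=2): fills=#2x#4:2@97; bids=[#2:7@97] asks=[-]
After op 6 [order #5] limit_buy(price=105, qty=8): fills=none; bids=[#5:8@105 #2:7@97] asks=[-]
After op 7 [order #6] limit_buy(price=103, qty=2): fills=none; bids=[#5:8@105 #6:2@103 #2:7@97] asks=[-]

Answer: 2@97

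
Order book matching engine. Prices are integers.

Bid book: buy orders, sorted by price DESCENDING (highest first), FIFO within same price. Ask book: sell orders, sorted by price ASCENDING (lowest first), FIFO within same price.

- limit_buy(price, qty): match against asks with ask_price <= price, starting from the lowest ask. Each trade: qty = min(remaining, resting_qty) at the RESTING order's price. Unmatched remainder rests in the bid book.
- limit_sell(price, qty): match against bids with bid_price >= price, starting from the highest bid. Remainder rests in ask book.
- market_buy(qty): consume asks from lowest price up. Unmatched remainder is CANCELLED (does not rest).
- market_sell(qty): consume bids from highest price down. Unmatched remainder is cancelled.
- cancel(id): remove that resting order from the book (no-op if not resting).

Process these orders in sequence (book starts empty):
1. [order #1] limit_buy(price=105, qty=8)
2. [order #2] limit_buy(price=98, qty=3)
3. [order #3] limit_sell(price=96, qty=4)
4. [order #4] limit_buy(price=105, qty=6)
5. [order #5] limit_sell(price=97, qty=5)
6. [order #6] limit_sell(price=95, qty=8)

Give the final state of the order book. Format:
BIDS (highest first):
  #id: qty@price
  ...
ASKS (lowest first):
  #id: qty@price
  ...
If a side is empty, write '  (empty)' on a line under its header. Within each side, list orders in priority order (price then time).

After op 1 [order #1] limit_buy(price=105, qty=8): fills=none; bids=[#1:8@105] asks=[-]
After op 2 [order #2] limit_buy(price=98, qty=3): fills=none; bids=[#1:8@105 #2:3@98] asks=[-]
After op 3 [order #3] limit_sell(price=96, qty=4): fills=#1x#3:4@105; bids=[#1:4@105 #2:3@98] asks=[-]
After op 4 [order #4] limit_buy(price=105, qty=6): fills=none; bids=[#1:4@105 #4:6@105 #2:3@98] asks=[-]
After op 5 [order #5] limit_sell(price=97, qty=5): fills=#1x#5:4@105 #4x#5:1@105; bids=[#4:5@105 #2:3@98] asks=[-]
After op 6 [order #6] limit_sell(price=95, qty=8): fills=#4x#6:5@105 #2x#6:3@98; bids=[-] asks=[-]

Answer: BIDS (highest first):
  (empty)
ASKS (lowest first):
  (empty)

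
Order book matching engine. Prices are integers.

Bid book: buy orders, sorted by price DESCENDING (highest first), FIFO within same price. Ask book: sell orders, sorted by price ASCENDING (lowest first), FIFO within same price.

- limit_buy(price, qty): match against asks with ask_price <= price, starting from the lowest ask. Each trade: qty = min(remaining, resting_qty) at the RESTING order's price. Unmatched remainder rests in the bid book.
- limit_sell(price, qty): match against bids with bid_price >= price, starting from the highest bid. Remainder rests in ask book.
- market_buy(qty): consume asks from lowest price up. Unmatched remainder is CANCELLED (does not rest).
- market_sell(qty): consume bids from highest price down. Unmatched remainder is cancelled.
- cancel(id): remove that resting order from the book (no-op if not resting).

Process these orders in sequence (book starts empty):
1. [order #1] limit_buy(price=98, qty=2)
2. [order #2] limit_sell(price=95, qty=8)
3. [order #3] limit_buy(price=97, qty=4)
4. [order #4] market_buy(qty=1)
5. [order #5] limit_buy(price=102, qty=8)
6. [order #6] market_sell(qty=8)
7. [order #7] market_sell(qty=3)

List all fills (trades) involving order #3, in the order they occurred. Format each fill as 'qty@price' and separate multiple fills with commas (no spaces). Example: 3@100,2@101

Answer: 4@95

Derivation:
After op 1 [order #1] limit_buy(price=98, qty=2): fills=none; bids=[#1:2@98] asks=[-]
After op 2 [order #2] limit_sell(price=95, qty=8): fills=#1x#2:2@98; bids=[-] asks=[#2:6@95]
After op 3 [order #3] limit_buy(price=97, qty=4): fills=#3x#2:4@95; bids=[-] asks=[#2:2@95]
After op 4 [order #4] market_buy(qty=1): fills=#4x#2:1@95; bids=[-] asks=[#2:1@95]
After op 5 [order #5] limit_buy(price=102, qty=8): fills=#5x#2:1@95; bids=[#5:7@102] asks=[-]
After op 6 [order #6] market_sell(qty=8): fills=#5x#6:7@102; bids=[-] asks=[-]
After op 7 [order #7] market_sell(qty=3): fills=none; bids=[-] asks=[-]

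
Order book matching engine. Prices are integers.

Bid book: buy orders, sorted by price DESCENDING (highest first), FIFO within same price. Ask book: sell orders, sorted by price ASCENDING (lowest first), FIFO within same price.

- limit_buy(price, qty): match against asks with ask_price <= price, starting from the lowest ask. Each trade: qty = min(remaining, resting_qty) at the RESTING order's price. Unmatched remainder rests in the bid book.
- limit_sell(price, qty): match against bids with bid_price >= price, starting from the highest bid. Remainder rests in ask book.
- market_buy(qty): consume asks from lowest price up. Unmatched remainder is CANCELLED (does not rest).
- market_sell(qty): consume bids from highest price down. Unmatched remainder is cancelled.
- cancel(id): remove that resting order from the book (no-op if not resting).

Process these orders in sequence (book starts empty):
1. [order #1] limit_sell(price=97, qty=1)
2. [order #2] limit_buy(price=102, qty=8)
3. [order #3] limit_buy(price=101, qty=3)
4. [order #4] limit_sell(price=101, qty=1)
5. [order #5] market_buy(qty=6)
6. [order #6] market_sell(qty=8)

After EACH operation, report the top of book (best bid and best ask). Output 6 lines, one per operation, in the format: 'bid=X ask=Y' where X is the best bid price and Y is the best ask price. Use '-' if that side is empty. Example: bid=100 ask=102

Answer: bid=- ask=97
bid=102 ask=-
bid=102 ask=-
bid=102 ask=-
bid=102 ask=-
bid=101 ask=-

Derivation:
After op 1 [order #1] limit_sell(price=97, qty=1): fills=none; bids=[-] asks=[#1:1@97]
After op 2 [order #2] limit_buy(price=102, qty=8): fills=#2x#1:1@97; bids=[#2:7@102] asks=[-]
After op 3 [order #3] limit_buy(price=101, qty=3): fills=none; bids=[#2:7@102 #3:3@101] asks=[-]
After op 4 [order #4] limit_sell(price=101, qty=1): fills=#2x#4:1@102; bids=[#2:6@102 #3:3@101] asks=[-]
After op 5 [order #5] market_buy(qty=6): fills=none; bids=[#2:6@102 #3:3@101] asks=[-]
After op 6 [order #6] market_sell(qty=8): fills=#2x#6:6@102 #3x#6:2@101; bids=[#3:1@101] asks=[-]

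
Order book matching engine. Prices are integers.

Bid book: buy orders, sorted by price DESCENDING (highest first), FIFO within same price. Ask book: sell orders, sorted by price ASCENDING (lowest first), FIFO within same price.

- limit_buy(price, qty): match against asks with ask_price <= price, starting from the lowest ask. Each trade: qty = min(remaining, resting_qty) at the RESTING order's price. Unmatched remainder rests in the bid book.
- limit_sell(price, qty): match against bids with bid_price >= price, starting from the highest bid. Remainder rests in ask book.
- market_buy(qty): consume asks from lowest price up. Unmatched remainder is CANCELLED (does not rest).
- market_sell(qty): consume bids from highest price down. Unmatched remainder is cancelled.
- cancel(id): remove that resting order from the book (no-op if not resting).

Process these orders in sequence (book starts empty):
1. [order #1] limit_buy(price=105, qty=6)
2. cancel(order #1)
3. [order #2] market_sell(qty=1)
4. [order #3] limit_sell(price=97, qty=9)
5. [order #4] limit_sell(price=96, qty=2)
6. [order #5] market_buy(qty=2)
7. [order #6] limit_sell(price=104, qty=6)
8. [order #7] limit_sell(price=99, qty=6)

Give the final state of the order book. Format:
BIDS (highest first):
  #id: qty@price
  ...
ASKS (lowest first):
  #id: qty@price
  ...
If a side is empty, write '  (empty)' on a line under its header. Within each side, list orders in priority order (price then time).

After op 1 [order #1] limit_buy(price=105, qty=6): fills=none; bids=[#1:6@105] asks=[-]
After op 2 cancel(order #1): fills=none; bids=[-] asks=[-]
After op 3 [order #2] market_sell(qty=1): fills=none; bids=[-] asks=[-]
After op 4 [order #3] limit_sell(price=97, qty=9): fills=none; bids=[-] asks=[#3:9@97]
After op 5 [order #4] limit_sell(price=96, qty=2): fills=none; bids=[-] asks=[#4:2@96 #3:9@97]
After op 6 [order #5] market_buy(qty=2): fills=#5x#4:2@96; bids=[-] asks=[#3:9@97]
After op 7 [order #6] limit_sell(price=104, qty=6): fills=none; bids=[-] asks=[#3:9@97 #6:6@104]
After op 8 [order #7] limit_sell(price=99, qty=6): fills=none; bids=[-] asks=[#3:9@97 #7:6@99 #6:6@104]

Answer: BIDS (highest first):
  (empty)
ASKS (lowest first):
  #3: 9@97
  #7: 6@99
  #6: 6@104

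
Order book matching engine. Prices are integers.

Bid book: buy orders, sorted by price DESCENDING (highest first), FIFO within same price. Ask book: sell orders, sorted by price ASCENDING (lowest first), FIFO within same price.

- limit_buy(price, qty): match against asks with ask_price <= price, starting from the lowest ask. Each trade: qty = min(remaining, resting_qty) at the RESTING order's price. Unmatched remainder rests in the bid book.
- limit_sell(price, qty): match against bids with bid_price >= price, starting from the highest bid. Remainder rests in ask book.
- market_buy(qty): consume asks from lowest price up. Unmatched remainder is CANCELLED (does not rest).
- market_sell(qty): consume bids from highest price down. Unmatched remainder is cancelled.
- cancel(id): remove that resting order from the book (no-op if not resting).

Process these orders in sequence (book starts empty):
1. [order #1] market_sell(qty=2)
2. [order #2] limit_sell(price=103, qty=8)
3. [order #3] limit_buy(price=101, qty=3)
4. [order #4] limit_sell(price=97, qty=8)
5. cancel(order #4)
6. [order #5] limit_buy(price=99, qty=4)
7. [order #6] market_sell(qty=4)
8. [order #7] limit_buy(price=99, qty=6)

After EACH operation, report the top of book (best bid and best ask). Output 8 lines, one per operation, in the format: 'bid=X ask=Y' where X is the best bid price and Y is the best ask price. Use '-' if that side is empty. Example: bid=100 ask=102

After op 1 [order #1] market_sell(qty=2): fills=none; bids=[-] asks=[-]
After op 2 [order #2] limit_sell(price=103, qty=8): fills=none; bids=[-] asks=[#2:8@103]
After op 3 [order #3] limit_buy(price=101, qty=3): fills=none; bids=[#3:3@101] asks=[#2:8@103]
After op 4 [order #4] limit_sell(price=97, qty=8): fills=#3x#4:3@101; bids=[-] asks=[#4:5@97 #2:8@103]
After op 5 cancel(order #4): fills=none; bids=[-] asks=[#2:8@103]
After op 6 [order #5] limit_buy(price=99, qty=4): fills=none; bids=[#5:4@99] asks=[#2:8@103]
After op 7 [order #6] market_sell(qty=4): fills=#5x#6:4@99; bids=[-] asks=[#2:8@103]
After op 8 [order #7] limit_buy(price=99, qty=6): fills=none; bids=[#7:6@99] asks=[#2:8@103]

Answer: bid=- ask=-
bid=- ask=103
bid=101 ask=103
bid=- ask=97
bid=- ask=103
bid=99 ask=103
bid=- ask=103
bid=99 ask=103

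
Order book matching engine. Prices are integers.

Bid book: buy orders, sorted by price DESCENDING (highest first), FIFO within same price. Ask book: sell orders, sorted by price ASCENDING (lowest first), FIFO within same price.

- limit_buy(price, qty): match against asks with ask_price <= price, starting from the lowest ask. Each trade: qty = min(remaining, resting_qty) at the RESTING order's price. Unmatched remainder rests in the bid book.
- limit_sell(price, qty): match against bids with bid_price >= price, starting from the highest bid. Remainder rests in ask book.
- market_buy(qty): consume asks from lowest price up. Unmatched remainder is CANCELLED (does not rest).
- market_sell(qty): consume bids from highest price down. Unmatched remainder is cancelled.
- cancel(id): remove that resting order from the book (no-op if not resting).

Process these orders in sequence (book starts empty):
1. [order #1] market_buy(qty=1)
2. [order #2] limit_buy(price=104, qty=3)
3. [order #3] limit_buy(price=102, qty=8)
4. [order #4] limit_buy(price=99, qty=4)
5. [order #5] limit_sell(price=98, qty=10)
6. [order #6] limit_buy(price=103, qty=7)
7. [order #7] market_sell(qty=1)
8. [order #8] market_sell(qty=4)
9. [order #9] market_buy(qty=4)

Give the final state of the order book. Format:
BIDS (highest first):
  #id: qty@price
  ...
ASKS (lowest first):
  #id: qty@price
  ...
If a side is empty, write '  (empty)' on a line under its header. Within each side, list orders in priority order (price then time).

After op 1 [order #1] market_buy(qty=1): fills=none; bids=[-] asks=[-]
After op 2 [order #2] limit_buy(price=104, qty=3): fills=none; bids=[#2:3@104] asks=[-]
After op 3 [order #3] limit_buy(price=102, qty=8): fills=none; bids=[#2:3@104 #3:8@102] asks=[-]
After op 4 [order #4] limit_buy(price=99, qty=4): fills=none; bids=[#2:3@104 #3:8@102 #4:4@99] asks=[-]
After op 5 [order #5] limit_sell(price=98, qty=10): fills=#2x#5:3@104 #3x#5:7@102; bids=[#3:1@102 #4:4@99] asks=[-]
After op 6 [order #6] limit_buy(price=103, qty=7): fills=none; bids=[#6:7@103 #3:1@102 #4:4@99] asks=[-]
After op 7 [order #7] market_sell(qty=1): fills=#6x#7:1@103; bids=[#6:6@103 #3:1@102 #4:4@99] asks=[-]
After op 8 [order #8] market_sell(qty=4): fills=#6x#8:4@103; bids=[#6:2@103 #3:1@102 #4:4@99] asks=[-]
After op 9 [order #9] market_buy(qty=4): fills=none; bids=[#6:2@103 #3:1@102 #4:4@99] asks=[-]

Answer: BIDS (highest first):
  #6: 2@103
  #3: 1@102
  #4: 4@99
ASKS (lowest first):
  (empty)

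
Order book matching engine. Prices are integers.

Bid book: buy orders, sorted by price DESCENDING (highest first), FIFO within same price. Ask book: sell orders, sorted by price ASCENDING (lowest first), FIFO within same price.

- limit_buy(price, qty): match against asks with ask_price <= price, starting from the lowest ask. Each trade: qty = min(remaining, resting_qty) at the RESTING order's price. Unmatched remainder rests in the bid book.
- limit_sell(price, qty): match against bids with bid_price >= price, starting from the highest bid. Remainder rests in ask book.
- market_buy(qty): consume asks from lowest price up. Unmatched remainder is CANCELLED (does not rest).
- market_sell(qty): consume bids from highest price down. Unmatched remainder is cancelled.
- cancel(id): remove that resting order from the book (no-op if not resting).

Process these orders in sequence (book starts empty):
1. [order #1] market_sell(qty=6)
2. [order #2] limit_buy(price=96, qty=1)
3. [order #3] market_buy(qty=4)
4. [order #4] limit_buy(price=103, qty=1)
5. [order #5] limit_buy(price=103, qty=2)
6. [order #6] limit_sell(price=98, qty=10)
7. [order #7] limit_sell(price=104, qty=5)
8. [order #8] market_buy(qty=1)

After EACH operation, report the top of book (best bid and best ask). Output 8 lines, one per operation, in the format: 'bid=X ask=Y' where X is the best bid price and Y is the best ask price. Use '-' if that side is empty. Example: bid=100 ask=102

Answer: bid=- ask=-
bid=96 ask=-
bid=96 ask=-
bid=103 ask=-
bid=103 ask=-
bid=96 ask=98
bid=96 ask=98
bid=96 ask=98

Derivation:
After op 1 [order #1] market_sell(qty=6): fills=none; bids=[-] asks=[-]
After op 2 [order #2] limit_buy(price=96, qty=1): fills=none; bids=[#2:1@96] asks=[-]
After op 3 [order #3] market_buy(qty=4): fills=none; bids=[#2:1@96] asks=[-]
After op 4 [order #4] limit_buy(price=103, qty=1): fills=none; bids=[#4:1@103 #2:1@96] asks=[-]
After op 5 [order #5] limit_buy(price=103, qty=2): fills=none; bids=[#4:1@103 #5:2@103 #2:1@96] asks=[-]
After op 6 [order #6] limit_sell(price=98, qty=10): fills=#4x#6:1@103 #5x#6:2@103; bids=[#2:1@96] asks=[#6:7@98]
After op 7 [order #7] limit_sell(price=104, qty=5): fills=none; bids=[#2:1@96] asks=[#6:7@98 #7:5@104]
After op 8 [order #8] market_buy(qty=1): fills=#8x#6:1@98; bids=[#2:1@96] asks=[#6:6@98 #7:5@104]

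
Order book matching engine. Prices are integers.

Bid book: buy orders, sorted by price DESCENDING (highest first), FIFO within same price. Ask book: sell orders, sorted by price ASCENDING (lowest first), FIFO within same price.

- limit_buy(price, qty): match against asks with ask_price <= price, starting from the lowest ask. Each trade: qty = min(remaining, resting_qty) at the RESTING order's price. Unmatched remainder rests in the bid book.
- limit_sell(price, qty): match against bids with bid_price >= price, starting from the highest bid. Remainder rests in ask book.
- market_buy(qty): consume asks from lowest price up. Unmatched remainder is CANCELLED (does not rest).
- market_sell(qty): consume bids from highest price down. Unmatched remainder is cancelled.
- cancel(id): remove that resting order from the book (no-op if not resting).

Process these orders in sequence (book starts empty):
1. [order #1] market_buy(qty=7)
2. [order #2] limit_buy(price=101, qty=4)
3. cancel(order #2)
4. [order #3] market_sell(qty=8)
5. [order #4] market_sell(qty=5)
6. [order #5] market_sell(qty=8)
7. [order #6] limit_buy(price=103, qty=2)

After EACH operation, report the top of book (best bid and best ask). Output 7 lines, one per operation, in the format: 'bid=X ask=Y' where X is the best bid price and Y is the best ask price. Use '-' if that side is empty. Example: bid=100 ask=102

After op 1 [order #1] market_buy(qty=7): fills=none; bids=[-] asks=[-]
After op 2 [order #2] limit_buy(price=101, qty=4): fills=none; bids=[#2:4@101] asks=[-]
After op 3 cancel(order #2): fills=none; bids=[-] asks=[-]
After op 4 [order #3] market_sell(qty=8): fills=none; bids=[-] asks=[-]
After op 5 [order #4] market_sell(qty=5): fills=none; bids=[-] asks=[-]
After op 6 [order #5] market_sell(qty=8): fills=none; bids=[-] asks=[-]
After op 7 [order #6] limit_buy(price=103, qty=2): fills=none; bids=[#6:2@103] asks=[-]

Answer: bid=- ask=-
bid=101 ask=-
bid=- ask=-
bid=- ask=-
bid=- ask=-
bid=- ask=-
bid=103 ask=-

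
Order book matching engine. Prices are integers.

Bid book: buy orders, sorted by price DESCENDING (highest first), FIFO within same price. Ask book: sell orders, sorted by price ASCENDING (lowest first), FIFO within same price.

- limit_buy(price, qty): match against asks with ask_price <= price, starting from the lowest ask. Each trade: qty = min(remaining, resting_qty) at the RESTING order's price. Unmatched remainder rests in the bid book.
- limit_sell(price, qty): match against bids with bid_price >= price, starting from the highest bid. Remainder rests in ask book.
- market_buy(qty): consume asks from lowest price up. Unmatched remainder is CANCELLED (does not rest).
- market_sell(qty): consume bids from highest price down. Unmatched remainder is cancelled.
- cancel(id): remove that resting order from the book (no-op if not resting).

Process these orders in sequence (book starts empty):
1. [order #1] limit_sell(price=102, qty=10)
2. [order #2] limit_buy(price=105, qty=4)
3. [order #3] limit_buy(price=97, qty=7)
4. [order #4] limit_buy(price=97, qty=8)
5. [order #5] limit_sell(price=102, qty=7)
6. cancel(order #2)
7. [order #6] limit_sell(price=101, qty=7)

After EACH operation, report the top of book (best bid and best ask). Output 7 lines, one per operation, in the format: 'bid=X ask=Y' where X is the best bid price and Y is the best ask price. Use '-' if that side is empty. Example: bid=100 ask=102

After op 1 [order #1] limit_sell(price=102, qty=10): fills=none; bids=[-] asks=[#1:10@102]
After op 2 [order #2] limit_buy(price=105, qty=4): fills=#2x#1:4@102; bids=[-] asks=[#1:6@102]
After op 3 [order #3] limit_buy(price=97, qty=7): fills=none; bids=[#3:7@97] asks=[#1:6@102]
After op 4 [order #4] limit_buy(price=97, qty=8): fills=none; bids=[#3:7@97 #4:8@97] asks=[#1:6@102]
After op 5 [order #5] limit_sell(price=102, qty=7): fills=none; bids=[#3:7@97 #4:8@97] asks=[#1:6@102 #5:7@102]
After op 6 cancel(order #2): fills=none; bids=[#3:7@97 #4:8@97] asks=[#1:6@102 #5:7@102]
After op 7 [order #6] limit_sell(price=101, qty=7): fills=none; bids=[#3:7@97 #4:8@97] asks=[#6:7@101 #1:6@102 #5:7@102]

Answer: bid=- ask=102
bid=- ask=102
bid=97 ask=102
bid=97 ask=102
bid=97 ask=102
bid=97 ask=102
bid=97 ask=101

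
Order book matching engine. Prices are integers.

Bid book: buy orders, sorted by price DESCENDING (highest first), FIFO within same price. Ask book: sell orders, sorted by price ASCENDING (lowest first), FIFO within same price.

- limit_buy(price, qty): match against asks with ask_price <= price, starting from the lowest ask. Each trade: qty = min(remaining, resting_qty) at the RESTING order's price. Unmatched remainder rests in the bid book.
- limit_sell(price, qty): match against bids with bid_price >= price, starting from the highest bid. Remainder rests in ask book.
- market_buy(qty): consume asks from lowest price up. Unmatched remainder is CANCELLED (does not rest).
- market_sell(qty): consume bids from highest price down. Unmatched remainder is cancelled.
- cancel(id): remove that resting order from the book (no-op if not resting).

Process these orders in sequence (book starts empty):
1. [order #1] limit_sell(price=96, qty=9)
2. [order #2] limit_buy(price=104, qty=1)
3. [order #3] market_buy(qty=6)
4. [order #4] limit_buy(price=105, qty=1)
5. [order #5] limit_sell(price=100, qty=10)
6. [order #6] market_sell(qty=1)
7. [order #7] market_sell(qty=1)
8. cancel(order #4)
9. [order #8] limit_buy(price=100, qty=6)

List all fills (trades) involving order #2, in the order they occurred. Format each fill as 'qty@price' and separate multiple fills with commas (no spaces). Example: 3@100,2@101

After op 1 [order #1] limit_sell(price=96, qty=9): fills=none; bids=[-] asks=[#1:9@96]
After op 2 [order #2] limit_buy(price=104, qty=1): fills=#2x#1:1@96; bids=[-] asks=[#1:8@96]
After op 3 [order #3] market_buy(qty=6): fills=#3x#1:6@96; bids=[-] asks=[#1:2@96]
After op 4 [order #4] limit_buy(price=105, qty=1): fills=#4x#1:1@96; bids=[-] asks=[#1:1@96]
After op 5 [order #5] limit_sell(price=100, qty=10): fills=none; bids=[-] asks=[#1:1@96 #5:10@100]
After op 6 [order #6] market_sell(qty=1): fills=none; bids=[-] asks=[#1:1@96 #5:10@100]
After op 7 [order #7] market_sell(qty=1): fills=none; bids=[-] asks=[#1:1@96 #5:10@100]
After op 8 cancel(order #4): fills=none; bids=[-] asks=[#1:1@96 #5:10@100]
After op 9 [order #8] limit_buy(price=100, qty=6): fills=#8x#1:1@96 #8x#5:5@100; bids=[-] asks=[#5:5@100]

Answer: 1@96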